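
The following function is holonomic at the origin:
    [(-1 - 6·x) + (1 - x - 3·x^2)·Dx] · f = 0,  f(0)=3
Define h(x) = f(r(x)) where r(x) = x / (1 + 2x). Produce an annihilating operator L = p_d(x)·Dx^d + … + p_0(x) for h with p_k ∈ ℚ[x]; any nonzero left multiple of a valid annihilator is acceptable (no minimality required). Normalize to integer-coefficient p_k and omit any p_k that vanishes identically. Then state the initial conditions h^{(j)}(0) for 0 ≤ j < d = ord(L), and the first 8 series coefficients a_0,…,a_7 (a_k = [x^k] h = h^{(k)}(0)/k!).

L = (1 + 8·x) + (-1 - 5·x - 5·x^2 + 2·x^3)·Dx  (order 1).
h: a_k = 3, 3, 6, -15, 51, -168, 555, -1833, …
ICs: h(0) = 3.

f: a_k = 3, 3, 12, 21, 57, 120, 291, 651, …
Substitute x→r, Dx→(1/r')Dx; clear ⇒ L₀.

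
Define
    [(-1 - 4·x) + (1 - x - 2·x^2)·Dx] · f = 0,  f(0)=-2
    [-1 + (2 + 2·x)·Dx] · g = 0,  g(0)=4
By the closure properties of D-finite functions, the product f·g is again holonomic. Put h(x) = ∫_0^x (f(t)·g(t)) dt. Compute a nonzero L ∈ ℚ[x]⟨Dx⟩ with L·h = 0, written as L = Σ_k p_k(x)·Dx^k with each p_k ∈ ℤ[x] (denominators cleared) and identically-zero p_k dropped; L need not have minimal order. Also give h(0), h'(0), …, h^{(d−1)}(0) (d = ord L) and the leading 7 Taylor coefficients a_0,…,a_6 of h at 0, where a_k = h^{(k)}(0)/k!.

L = (3 + 6·x)·Dx + (-2 + 2·x + 4·x^2)·Dx^2  (order 2).
h: a_k = 0, -8, -6, -9, -103/8, -1683/80, -2223/64, …
ICs: h(0) = 0, h′(0) = -8.

f: a_k = -2, -2, -6, -10, -22, -42, -86, …
g: a_k = 4, 2, -1/2, 1/4, -5/32, 7/64, -21/256, …
f·g: L₀ = L_f ⊗_s L_g, ord ≤ 1·1.
h=∫₀ˣh₀: take L = L₀·Dx.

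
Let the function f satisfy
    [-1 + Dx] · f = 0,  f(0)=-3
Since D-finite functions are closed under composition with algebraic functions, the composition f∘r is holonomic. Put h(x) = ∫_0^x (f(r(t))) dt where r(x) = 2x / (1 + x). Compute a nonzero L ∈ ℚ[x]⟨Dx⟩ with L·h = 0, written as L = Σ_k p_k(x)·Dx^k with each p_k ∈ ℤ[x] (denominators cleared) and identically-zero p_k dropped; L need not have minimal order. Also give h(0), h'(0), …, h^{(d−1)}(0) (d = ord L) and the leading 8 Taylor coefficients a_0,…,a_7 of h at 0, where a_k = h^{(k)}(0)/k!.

f: a_k = -3, -3, -3/2, -1/2, -1/8, -1/40, -1/240, -1/1680, …
Substitute x→r, Dx→(1/r')Dx; clear ⇒ L₀.
Integrate: L := L₀·Dx.
L = -2·Dx + (1 + 2·x + x^2)·Dx^2  (order 2).
h: a_k = 0, -3, -3, 0, 1/2, -2/5, 1/5, -4/105, …
ICs: h(0) = 0, h′(0) = -3.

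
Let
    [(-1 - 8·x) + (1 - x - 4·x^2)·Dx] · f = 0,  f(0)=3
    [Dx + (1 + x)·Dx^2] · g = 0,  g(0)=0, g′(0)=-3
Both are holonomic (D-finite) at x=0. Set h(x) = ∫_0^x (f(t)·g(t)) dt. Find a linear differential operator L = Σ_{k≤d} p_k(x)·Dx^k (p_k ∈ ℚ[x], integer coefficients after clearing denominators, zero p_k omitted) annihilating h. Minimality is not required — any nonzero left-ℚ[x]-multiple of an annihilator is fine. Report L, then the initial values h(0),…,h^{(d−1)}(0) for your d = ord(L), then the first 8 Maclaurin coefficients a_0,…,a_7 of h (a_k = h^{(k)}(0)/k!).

L = (9 + 16·x)·Dx + (1 + 19·x + 20·x^2)·Dx^2 + (-1 + 5·x^2 + 4·x^3)·Dx^3  (order 3).
h: a_k = 0, 0, -9/2, -3/2, -87/8, -237/20, -1567/40, -9411/140, …
ICs: h(0) = 0, h′(0) = 0, h′′(0) = -9.

f: a_k = 3, 3, 15, 27, 87, 195, 543, 1323, …
g: a_k = 0, -3, 3/2, -1, 3/4, -3/5, 1/2, -3/7, …
h₀=f·g: eliminate ⇒ L₀, order ≤ 1·2.
h=∫h₀ ⇒ L = L₀·Dx.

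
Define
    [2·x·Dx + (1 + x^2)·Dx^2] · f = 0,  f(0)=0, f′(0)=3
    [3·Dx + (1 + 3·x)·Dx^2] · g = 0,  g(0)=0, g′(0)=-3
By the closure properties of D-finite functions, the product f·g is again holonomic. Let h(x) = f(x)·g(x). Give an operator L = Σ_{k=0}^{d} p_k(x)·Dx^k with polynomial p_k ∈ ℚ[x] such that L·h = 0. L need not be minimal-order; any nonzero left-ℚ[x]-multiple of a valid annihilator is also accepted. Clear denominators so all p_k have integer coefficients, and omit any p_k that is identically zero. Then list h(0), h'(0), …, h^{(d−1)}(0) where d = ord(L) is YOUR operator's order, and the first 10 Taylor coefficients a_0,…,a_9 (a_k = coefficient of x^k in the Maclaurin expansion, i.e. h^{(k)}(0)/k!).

f: a_k = 0, 3, 0, -1, 0, 3/5, 0, -3/7, 0, 1/3, …
g: a_k = 0, -3, 9/2, -9, 81/4, -243/5, 243/2, -2187/7, 6561/8, -2187, …
Sym-product of L_f,L_g gives L₀ (≤ ord 4).
L = (264 + 1260·x + 1008·x^2 + 3420·x^3 + 3240·x^4 + 4212·x^5 + 324·x^7)·Dx + (178 + 660·x + 3828·x^2 + 7308·x^3 + 12960·x^4 + 10044·x^5 + 11340·x^6 + 324·x^7 + 1134·x^8)·Dx^2 + (132 + 608·x + 1728·x^2 + 4568·x^3 + 6456·x^4 + 8856·x^5 + 5184·x^6 + 5544·x^7 + 324·x^8 + 648·x^9)·Dx^3 + (13 + 102·x + 341·x^2 + 744·x^3 + 1138·x^4 + 1236·x^5 + 1386·x^6 + 648·x^7 + 657·x^8 + 54·x^9 + 81·x^10)·Dx^4  (order 4).
h: a_k = 0, 0, -9, 27/2, -24, 225/4, -693/5, 6939/20, -4464/5, 657747/280, …
ICs: h(0) = 0, h′(0) = 0, h′′(0) = -18, h′′′(0) = 81.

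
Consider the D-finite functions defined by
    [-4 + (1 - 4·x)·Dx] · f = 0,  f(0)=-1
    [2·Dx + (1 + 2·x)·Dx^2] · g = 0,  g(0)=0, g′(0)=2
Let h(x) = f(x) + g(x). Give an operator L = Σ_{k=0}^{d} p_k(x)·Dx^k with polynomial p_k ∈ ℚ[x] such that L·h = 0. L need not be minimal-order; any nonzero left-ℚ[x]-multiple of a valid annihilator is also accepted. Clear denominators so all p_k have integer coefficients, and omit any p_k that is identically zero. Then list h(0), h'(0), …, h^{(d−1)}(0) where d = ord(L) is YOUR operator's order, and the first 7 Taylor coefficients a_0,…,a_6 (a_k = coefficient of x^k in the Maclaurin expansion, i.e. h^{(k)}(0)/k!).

L = (128 + 64·x)·Dx + (44 + 224·x + 128·x^2)·Dx^2 + (-5 + 6·x + 48·x^2 + 32·x^3)·Dx^3  (order 3).
h: a_k = -1, -2, -18, -184/3, -260, -5088/5, -12320/3, …
ICs: h(0) = -1, h′(0) = -2, h′′(0) = -36.

f: a_k = -1, -4, -16, -64, -256, -1024, -4096, …
g: a_k = 0, 2, -2, 8/3, -4, 32/5, -32/3, …
Weyl lclm of L_f,L_g ⇒ L₀ (ord ≤ 3).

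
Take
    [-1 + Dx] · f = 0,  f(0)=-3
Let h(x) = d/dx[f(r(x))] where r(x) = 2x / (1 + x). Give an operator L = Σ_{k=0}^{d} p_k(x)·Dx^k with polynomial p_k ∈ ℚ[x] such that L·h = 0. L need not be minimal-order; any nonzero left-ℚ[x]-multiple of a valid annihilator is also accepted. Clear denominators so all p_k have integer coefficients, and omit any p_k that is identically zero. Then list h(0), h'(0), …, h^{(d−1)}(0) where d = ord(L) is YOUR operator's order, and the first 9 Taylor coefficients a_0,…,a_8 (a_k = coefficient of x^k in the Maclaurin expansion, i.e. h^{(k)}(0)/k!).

f: a_k = -3, -3, -3/2, -1/2, -1/8, -1/40, -1/240, -1/1680, -1/13440, …
Substitute x→r, Dx→(1/r')Dx; clear ⇒ L₀.
Differentiate: ansatz ord ≤ ord L₀ ⇒ L.
L = -2·x + (-1 - 2·x - x^2)·Dx  (order 1).
h: a_k = -6, 0, 6, -8, 6, -8/5, -10/3, 256/35, -142/15, …
ICs: h(0) = -6.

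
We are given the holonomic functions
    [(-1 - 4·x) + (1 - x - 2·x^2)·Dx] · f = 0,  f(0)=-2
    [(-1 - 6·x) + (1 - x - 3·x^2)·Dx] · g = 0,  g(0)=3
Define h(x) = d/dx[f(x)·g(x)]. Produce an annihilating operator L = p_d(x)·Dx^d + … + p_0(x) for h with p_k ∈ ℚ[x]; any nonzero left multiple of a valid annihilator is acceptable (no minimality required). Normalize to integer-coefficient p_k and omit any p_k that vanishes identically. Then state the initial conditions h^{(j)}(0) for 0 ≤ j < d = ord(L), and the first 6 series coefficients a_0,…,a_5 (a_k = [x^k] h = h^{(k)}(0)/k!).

f: a_k = -2, -2, -6, -10, -22, -42, …
g: a_k = 3, 3, 12, 21, 57, 120, …
f·g: L₀ = L_f ⊗_s L_g, ord ≤ 1·1.
h=h₀': d/dx-closure on L₀ ⇒ L.
L = (16 + 18·x - 36·x^2 - 368·x^3 - 132·x^4 + 900·x^5 + 720·x^6) + (-2 - 4·x + 39·x^2 + 16·x^3 - 160·x^4 - 69·x^5 + 210·x^6 + 144·x^7)·Dx  (order 1).
h: a_k = -12, -96, -342, -1296, -3960, -12132, …
ICs: h(0) = -12.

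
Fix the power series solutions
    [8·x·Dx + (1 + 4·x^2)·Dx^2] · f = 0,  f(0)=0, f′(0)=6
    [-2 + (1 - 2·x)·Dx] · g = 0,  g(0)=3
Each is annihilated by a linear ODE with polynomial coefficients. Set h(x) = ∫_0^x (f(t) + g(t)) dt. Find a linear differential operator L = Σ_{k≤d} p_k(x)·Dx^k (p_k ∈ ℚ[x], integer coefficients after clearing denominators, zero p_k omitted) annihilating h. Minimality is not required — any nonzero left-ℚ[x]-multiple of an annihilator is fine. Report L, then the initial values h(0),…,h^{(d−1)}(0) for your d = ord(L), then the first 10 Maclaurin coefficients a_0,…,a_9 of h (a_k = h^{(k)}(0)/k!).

f: a_k = 0, 6, 0, -8, 0, 96/5, 0, -384/7, 0, 512/3, …
g: a_k = 3, 6, 12, 24, 48, 96, 192, 384, 768, 1536, …
Sum ⇒ L₀ = lclm(L_f,L_g) in ℚ(x)⟨Dx⟩.
h=∫h₀ ⇒ L = L₀·Dx.
L = (8 - 64·x - 96·x^2)·Dx^2 + (-8 + 8·x - 32·x^2 - 96·x^3)·Dx^3 + (1 - 16·x^4)·Dx^4  (order 4).
h: a_k = 0, 3, 6, 4, 4, 48/5, 96/5, 192/7, 288/7, 256/3, …
ICs: h(0) = 0, h′(0) = 3, h′′(0) = 12, h′′′(0) = 24.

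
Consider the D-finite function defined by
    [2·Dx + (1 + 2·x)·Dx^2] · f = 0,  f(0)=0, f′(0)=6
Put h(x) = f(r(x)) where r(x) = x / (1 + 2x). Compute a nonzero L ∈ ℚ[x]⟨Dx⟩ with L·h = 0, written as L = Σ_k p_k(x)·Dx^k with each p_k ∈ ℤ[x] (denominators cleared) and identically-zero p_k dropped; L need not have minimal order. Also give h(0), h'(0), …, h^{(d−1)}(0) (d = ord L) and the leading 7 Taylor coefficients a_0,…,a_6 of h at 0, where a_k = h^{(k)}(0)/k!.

L = (6 + 16·x)·Dx + (1 + 6·x + 8·x^2)·Dx^2  (order 2).
h: a_k = 0, 6, -18, 56, -180, 2976/5, -2016, …
ICs: h(0) = 0, h′(0) = 6.

f: a_k = 0, 6, -6, 8, -12, 96/5, -32, …
Change of var in L_f (x↦r) gives L₀.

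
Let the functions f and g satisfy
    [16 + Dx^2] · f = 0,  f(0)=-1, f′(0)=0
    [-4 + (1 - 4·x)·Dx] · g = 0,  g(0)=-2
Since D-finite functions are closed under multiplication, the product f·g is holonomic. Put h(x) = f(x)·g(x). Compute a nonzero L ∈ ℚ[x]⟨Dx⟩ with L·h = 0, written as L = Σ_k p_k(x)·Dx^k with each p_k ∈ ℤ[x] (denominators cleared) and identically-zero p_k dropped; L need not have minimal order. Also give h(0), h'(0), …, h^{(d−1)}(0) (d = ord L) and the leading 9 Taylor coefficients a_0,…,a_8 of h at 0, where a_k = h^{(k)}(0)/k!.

L = (-16 + 64·x) + 8·Dx + (-1 + 4·x)·Dx^2  (order 2).
h: a_k = 2, 8, 16, 64, 832/3, 3328/3, 199168/45, 796672/45, 4461568/63, …
ICs: h(0) = 2, h′(0) = 8.

f: a_k = -1, 0, 8, 0, -32/3, 0, 256/45, 0, -512/315, …
g: a_k = -2, -8, -32, -128, -512, -2048, -8192, -32768, -131072, …
f·g: L₀ = L_f ⊗_s L_g, ord ≤ 2·1.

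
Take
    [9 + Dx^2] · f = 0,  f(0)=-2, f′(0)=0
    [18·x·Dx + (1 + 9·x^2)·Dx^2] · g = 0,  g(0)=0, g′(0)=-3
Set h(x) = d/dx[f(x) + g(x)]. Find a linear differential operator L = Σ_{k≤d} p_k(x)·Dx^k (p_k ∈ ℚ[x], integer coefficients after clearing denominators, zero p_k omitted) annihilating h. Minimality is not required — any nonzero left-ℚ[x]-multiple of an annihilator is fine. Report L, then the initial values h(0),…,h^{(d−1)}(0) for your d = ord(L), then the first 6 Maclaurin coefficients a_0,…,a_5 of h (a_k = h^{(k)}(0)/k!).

L = (-1782·x + 20412·x^3 + 13122·x^5) + (-9 + 567·x^2 + 6561·x^4 + 6561·x^6)·Dx + (-198·x + 2268·x^3 + 1458·x^5)·Dx^2 + (-1 + 63·x^2 + 729·x^4 + 729·x^6)·Dx^3  (order 3).
h: a_k = -3, 18, 27, -27, -243, 243/20, …
ICs: h(0) = -3, h′(0) = 18, h′′(0) = 54.

f: a_k = -2, 0, 9, 0, -27/4, 0, …
g: a_k = 0, -3, 0, 9, 0, -243/5, …
Weyl lclm of L_f,L_g ⇒ L₀ (ord ≤ 4).
h₀' ⇒ L via d/dx closure of L₀.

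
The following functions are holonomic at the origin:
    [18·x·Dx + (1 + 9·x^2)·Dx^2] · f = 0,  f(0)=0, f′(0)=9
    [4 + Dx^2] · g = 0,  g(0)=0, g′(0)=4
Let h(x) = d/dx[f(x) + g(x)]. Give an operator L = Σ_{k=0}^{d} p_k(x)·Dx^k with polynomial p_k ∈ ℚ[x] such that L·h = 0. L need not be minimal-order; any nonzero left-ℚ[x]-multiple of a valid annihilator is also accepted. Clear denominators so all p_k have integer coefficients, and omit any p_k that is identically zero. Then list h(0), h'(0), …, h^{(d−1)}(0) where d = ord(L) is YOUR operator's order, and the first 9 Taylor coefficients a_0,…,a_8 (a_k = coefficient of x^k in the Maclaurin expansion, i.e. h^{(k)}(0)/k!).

f: a_k = 0, 9, 0, -27, 0, 729/5, 0, -6561/7, 0, …
g: a_k = 0, 4, 0, -8/3, 0, 8/15, 0, -16/315, 0, …
L₀ := lclm(L_f,L_g); ord L₀ ≤ 2+2.
Differentiate: ansatz ord ≤ ord L₀ ⇒ L.
L = (-3744·x + 37584·x^3 + 11664·x^5) + (-28 + 864·x^2 + 10692·x^4 + 5832·x^6)·Dx + (-936·x + 9396·x^3 + 2916·x^5)·Dx^2 + (-7 + 216·x^2 + 2673·x^4 + 1458·x^6)·Dx^3  (order 3).
h: a_k = 13, 0, -89, 0, 2195/3, 0, -295261/45, 0, 18600443/315, …
ICs: h(0) = 13, h′(0) = 0, h′′(0) = -178.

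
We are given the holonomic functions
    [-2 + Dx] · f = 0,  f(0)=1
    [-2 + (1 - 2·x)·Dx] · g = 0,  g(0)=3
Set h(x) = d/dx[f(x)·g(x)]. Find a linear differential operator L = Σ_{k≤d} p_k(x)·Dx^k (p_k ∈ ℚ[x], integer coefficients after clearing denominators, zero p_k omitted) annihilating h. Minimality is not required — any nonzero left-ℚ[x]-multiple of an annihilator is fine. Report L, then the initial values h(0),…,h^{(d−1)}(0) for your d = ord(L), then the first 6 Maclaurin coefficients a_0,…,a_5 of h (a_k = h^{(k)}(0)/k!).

f: a_k = 1, 2, 2, 4/3, 2/3, 4/15, …
g: a_k = 3, 6, 12, 24, 48, 96, …
h₀=f·g: eliminate ⇒ L₀, order ≤ 1·1.
h₀' ⇒ L via d/dx closure of L₀.
L = (5 - 8·x + 4·x^2) + (-1 + 3·x - 2·x^2)·Dx  (order 1).
h: a_k = 12, 60, 192, 520, 1304, 15656/5, …
ICs: h(0) = 12.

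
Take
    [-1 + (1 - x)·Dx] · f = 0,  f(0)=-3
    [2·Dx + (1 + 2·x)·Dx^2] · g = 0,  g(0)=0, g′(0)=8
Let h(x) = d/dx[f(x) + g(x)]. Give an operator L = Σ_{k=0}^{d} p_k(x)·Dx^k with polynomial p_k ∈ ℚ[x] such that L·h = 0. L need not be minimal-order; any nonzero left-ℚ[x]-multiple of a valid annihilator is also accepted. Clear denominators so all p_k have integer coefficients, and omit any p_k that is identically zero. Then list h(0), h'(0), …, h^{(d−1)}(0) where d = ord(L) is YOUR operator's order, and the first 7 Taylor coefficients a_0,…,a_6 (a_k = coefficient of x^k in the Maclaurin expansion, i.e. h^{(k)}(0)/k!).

f: a_k = -3, -3, -3, -3, -3, -3, -3, …
g: a_k = 0, 8, -8, 32/3, -16, 128/5, -128/3, …
f+g: L₀ = lclm(L_f,L_g), ord ≤ 1+2.
h=h₀': d/dx-closure on L₀ ⇒ L.
L = (14 + 4·x) + (-1 + 20·x + 8·x^2)·Dx + (-2 - 3·x + 3·x^2 + 2·x^3)·Dx^2  (order 2).
h: a_k = 5, -22, 23, -76, 113, -274, 491, …
ICs: h(0) = 5, h′(0) = -22.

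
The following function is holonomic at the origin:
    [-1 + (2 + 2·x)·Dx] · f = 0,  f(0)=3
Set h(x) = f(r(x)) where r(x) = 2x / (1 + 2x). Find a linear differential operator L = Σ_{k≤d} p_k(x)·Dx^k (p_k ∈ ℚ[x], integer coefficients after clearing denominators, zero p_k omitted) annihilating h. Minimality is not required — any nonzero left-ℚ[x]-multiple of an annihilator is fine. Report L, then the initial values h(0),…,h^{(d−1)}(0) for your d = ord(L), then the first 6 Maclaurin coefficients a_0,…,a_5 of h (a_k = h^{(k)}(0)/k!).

L = -1 + (1 + 6·x + 8·x^2)·Dx  (order 1).
h: a_k = 3, 3, -15/2, 39/2, -423/8, 1197/8, …
ICs: h(0) = 3.

f: a_k = 3, 3/2, -3/8, 3/16, -15/128, 21/256, …
Substitute x→r, Dx→(1/r')Dx; clear ⇒ L₀.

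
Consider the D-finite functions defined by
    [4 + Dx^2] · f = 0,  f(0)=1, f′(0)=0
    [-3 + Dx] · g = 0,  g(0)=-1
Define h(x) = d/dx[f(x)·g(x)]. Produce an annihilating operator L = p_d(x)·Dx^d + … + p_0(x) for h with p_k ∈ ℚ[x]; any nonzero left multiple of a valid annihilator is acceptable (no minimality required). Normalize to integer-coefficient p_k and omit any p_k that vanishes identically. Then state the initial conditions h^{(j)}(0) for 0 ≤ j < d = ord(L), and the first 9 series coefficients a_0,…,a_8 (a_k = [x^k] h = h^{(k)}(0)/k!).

L = 13 - 6·Dx + Dx^2  (order 2).
h: a_k = -3, -5, 9/2, 119/6, 199/8, 407/24, 1483/240, 239/5040, -6267/4480, …
ICs: h(0) = -3, h′(0) = -5.

f: a_k = 1, 0, -2, 0, 2/3, 0, -4/45, 0, 2/315, …
g: a_k = -1, -3, -9/2, -9/2, -27/8, -81/40, -81/80, -243/560, -729/4480, …
Sym-product of L_f,L_g gives L₀ (≤ ord 2).
Derive L from L₀ (diff closure).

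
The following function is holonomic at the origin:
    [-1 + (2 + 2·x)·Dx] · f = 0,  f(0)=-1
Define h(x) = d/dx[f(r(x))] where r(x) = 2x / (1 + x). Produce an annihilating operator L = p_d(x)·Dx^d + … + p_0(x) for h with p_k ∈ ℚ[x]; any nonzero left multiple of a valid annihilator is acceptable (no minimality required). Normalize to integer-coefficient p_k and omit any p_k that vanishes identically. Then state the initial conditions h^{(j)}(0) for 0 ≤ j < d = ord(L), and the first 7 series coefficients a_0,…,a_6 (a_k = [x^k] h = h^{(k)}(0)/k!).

f: a_k = -1, -1/2, 1/8, -1/16, 5/128, -7/256, 21/1024, …
Substitute x→r, Dx→(1/r')Dx; clear ⇒ L₀.
h₀' ⇒ L via d/dx closure of L₀.
L = (-3 - 6·x) + (-1 - 4·x - 3·x^2)·Dx  (order 1).
h: a_k = -1, 3, -15/2, 37/2, -375/8, 981/8, -5271/16, …
ICs: h(0) = -1.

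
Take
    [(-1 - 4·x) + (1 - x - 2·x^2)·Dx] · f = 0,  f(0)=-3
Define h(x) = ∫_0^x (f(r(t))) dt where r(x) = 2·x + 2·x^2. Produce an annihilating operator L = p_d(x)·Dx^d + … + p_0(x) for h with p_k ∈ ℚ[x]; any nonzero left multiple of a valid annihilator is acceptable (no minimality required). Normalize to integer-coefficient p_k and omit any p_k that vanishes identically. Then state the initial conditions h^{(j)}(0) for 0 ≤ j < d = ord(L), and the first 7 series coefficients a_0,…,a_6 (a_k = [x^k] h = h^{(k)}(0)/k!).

L = (2 + 20·x + 48·x^2 + 32·x^3)·Dx + (-1 + 2·x + 10·x^2 + 16·x^3 + 8·x^4)·Dx^2  (order 2).
h: a_k = 0, -3, -3, -14, -48, -924/5, -748, …
ICs: h(0) = 0, h′(0) = -3.

f: a_k = -3, -3, -9, -15, -33, -63, -129, …
Change of var in L_f (x↦r) gives L₀.
h=∫₀ˣh₀: take L = L₀·Dx.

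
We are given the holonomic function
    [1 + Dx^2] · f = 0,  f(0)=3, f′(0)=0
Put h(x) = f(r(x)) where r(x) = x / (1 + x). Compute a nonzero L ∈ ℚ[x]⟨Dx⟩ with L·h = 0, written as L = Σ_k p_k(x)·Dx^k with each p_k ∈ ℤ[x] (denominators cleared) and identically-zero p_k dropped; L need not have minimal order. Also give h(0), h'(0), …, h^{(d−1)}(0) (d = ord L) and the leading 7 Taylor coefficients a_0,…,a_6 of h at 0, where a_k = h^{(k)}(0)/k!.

f: a_k = 3, 0, -3/2, 0, 1/8, 0, -1/240, …
Change of var in L_f (x↦r) gives L₀.
L = 1 + (2 + 6·x + 6·x^2 + 2·x^3)·Dx + (1 + 4·x + 6·x^2 + 4·x^3 + x^4)·Dx^2  (order 2).
h: a_k = 3, 0, -3/2, 3, -35/8, 11/2, -1501/240, …
ICs: h(0) = 3, h′(0) = 0.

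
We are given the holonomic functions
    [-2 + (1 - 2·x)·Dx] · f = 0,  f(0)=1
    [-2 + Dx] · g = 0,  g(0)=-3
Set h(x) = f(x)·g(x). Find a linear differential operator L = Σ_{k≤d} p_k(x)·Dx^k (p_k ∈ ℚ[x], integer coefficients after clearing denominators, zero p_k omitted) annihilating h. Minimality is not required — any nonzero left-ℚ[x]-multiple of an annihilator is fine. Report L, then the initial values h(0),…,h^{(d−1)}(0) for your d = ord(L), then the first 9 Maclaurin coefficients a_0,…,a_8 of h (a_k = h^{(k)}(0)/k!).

L = (4 - 4·x) + (-1 + 2·x)·Dx  (order 1).
h: a_k = -3, -12, -30, -64, -130, -1304/5, -7828/15, -21920/21, -219202/105, …
ICs: h(0) = -3.

f: a_k = 1, 2, 4, 8, 16, 32, 64, 128, 256, …
g: a_k = -3, -6, -6, -4, -2, -4/5, -4/15, -8/105, -2/105, …
Product ⇒ symmetric product L₀, ord ≤ 1.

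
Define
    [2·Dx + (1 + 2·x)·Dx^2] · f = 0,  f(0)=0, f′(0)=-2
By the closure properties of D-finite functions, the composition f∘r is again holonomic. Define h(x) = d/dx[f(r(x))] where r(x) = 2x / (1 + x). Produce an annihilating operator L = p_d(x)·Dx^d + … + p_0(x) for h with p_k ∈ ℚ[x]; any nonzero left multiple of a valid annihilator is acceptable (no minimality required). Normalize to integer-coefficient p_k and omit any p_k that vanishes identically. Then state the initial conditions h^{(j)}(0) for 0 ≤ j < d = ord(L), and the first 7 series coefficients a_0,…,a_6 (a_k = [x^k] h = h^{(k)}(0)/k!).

L = (6 + 10·x) + (1 + 6·x + 5·x^2)·Dx  (order 1).
h: a_k = -4, 24, -124, 624, -3124, 15624, -78124, …
ICs: h(0) = -4.

f: a_k = 0, -2, 2, -8/3, 4, -32/5, 32/3, …
Change of var in L_f (x↦r) gives L₀.
Differentiate: ansatz ord ≤ ord L₀ ⇒ L.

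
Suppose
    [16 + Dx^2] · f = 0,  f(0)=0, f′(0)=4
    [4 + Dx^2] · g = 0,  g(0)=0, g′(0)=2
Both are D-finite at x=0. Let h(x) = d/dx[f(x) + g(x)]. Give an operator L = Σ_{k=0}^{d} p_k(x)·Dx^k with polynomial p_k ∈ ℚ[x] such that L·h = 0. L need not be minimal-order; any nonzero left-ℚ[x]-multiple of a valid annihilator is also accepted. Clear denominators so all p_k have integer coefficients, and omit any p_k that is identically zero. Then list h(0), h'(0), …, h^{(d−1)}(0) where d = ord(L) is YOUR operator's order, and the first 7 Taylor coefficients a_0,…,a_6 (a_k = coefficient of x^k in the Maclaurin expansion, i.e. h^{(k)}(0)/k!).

L = 64 + 20·Dx^2 + Dx^4  (order 4).
h: a_k = 6, 0, -36, 0, 44, 0, -344/15, …
ICs: h(0) = 6, h′(0) = 0, h′′(0) = -72, h′′′(0) = 0.

f: a_k = 0, 4, 0, -32/3, 0, 128/15, 0, …
g: a_k = 0, 2, 0, -4/3, 0, 4/15, 0, …
L₀ := lclm(L_f,L_g); ord L₀ ≤ 2+2.
Differentiate: ansatz ord ≤ ord L₀ ⇒ L.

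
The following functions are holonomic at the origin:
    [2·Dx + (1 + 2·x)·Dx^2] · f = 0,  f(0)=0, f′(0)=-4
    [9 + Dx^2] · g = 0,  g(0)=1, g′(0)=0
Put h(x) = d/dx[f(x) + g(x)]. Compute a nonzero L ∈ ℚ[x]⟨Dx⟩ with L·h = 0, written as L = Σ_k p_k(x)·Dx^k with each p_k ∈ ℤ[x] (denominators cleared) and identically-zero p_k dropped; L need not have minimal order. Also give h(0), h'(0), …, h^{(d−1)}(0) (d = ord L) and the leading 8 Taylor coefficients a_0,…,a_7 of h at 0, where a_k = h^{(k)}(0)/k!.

L = (594 + 648·x + 648·x^2) + (153 + 630·x + 972·x^2 + 648·x^3)·Dx + (66 + 72·x + 72·x^2)·Dx^2 + (17 + 70·x + 108·x^2 + 72·x^3)·Dx^3  (order 3).
h: a_k = -4, -1, -16, 91/2, -64, 4877/40, -256, 287449/560, …
ICs: h(0) = -4, h′(0) = -1, h′′(0) = -32.

f: a_k = 0, -4, 4, -16/3, 8, -64/5, 64/3, -256/7, …
g: a_k = 1, 0, -9/2, 0, 27/8, 0, -81/80, 0, …
L₀ := lclm(L_f,L_g); ord L₀ ≤ 2+2.
Differentiate: ansatz ord ≤ ord L₀ ⇒ L.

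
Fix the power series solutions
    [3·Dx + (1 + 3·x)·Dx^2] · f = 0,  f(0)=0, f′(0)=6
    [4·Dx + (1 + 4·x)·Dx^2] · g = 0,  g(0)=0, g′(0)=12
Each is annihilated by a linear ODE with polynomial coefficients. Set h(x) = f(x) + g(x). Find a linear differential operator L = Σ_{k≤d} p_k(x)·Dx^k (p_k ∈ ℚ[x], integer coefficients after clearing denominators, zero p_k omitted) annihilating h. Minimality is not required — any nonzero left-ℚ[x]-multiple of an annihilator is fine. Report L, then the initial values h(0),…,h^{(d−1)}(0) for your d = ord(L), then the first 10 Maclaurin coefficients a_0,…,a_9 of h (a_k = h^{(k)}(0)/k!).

L = 24·Dx + (14 + 48·x)·Dx^2 + (1 + 7·x + 12·x^2)·Dx^3  (order 3).
h: a_k = 0, 18, -33, 82, -465/2, 3558/5, -2291, 53526/7, -104865/4, 275266/3, …
ICs: h(0) = 0, h′(0) = 18, h′′(0) = -66.

f: a_k = 0, 6, -9, 18, -81/2, 486/5, -243, 4374/7, -6561/4, 4374, …
g: a_k = 0, 12, -24, 64, -192, 3072/5, -2048, 49152/7, -24576, 262144/3, …
f+g: L₀ = lclm(L_f,L_g), ord ≤ 2+2.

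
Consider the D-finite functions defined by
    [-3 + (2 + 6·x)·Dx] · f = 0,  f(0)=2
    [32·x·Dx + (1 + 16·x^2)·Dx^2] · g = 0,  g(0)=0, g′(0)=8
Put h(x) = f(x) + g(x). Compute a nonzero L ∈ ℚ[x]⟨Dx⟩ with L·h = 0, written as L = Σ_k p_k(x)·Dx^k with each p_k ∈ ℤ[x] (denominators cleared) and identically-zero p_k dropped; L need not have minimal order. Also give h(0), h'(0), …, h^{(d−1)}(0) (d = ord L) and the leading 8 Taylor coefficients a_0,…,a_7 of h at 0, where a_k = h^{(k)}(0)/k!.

f: a_k = 2, 3, -9/4, 27/8, -405/64, 1701/128, -15309/512, 72171/1024, …
g: a_k = 0, 8, 0, -128/3, 0, 2048/5, 0, -32768/7, …
L₀ := lclm(L_f,L_g); ord L₀ ≤ 1+2.
L = (-192 - 1440·x + 9216·x^2 + 13824·x^3)·Dx + (-155 - 768·x + 4128·x^2 + 36864·x^3 + 48384·x^4)·Dx^2 + (-6 + 110·x + 576·x^2 + 2624·x^3 + 10752·x^4 + 13824·x^5)·Dx^3  (order 3).
h: a_k = 2, 11, -9/4, -943/24, -405/64, 270649/640, -15309/512, -33049235/7168, …
ICs: h(0) = 2, h′(0) = 11, h′′(0) = -9/2.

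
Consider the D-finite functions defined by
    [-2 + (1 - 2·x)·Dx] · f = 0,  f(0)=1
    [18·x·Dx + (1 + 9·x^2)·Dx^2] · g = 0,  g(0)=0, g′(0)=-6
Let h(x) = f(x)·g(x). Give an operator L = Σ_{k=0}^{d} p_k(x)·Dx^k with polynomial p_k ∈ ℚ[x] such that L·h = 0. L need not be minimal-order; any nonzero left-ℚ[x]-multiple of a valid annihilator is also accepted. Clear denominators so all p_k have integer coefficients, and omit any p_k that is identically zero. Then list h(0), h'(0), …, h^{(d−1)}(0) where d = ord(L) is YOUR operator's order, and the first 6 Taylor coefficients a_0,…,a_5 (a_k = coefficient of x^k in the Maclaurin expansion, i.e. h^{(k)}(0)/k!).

f: a_k = 1, 2, 4, 8, 16, 32, …
g: a_k = 0, -6, 0, 18, 0, -486/5, …
L₀ := L_f ⊗_s L_g (sym. prod.), ord ≤ 2.
L = 36·x + (4 - 18·x + 72·x^2)·Dx + (-1 + 2·x - 9·x^2 + 18·x^3)·Dx^2  (order 2).
h: a_k = 0, -6, -12, -6, -12, -606/5, …
ICs: h(0) = 0, h′(0) = -6.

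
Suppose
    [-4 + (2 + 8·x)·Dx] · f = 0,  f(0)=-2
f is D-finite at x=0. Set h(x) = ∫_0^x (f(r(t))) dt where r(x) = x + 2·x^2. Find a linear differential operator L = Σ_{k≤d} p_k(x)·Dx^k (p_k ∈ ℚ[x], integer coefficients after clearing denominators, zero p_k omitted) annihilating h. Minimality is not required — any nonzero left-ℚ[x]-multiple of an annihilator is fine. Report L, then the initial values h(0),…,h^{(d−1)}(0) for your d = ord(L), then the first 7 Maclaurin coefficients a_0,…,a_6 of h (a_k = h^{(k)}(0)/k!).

f: a_k = -2, -4, 4, -8, 20, -56, 168, …
h₀=f(r): pull back L_f along r ⇒ L₀.
h=∫₀ˣh₀: take L = L₀·Dx.
L = (-2 - 8·x)·Dx + (1 + 4·x + 8·x^2)·Dx^2  (order 2).
h: a_k = 0, -2, -2, -4/3, 2, -12/5, 4/3, …
ICs: h(0) = 0, h′(0) = -2.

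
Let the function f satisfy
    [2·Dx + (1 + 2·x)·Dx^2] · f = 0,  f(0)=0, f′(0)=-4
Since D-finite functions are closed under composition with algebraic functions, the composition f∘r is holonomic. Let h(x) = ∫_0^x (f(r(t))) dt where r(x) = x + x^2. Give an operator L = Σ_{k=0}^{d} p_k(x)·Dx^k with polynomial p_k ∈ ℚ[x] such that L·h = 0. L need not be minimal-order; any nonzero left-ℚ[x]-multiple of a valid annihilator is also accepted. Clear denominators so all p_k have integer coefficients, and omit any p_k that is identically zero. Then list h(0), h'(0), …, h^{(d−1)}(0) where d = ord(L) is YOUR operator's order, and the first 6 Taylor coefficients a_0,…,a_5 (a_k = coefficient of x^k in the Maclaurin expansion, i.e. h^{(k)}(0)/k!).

L = (4·x + 4·x^2)·Dx^2 + (1 + 4·x + 6·x^2 + 4·x^3)·Dx^3  (order 3).
h: a_k = 0, 0, -2, 0, 2/3, -4/5, …
ICs: h(0) = 0, h′(0) = 0, h′′(0) = -4.

f: a_k = 0, -4, 4, -16/3, 8, -64/5, …
h₀=f(r): pull back L_f along r ⇒ L₀.
h=∫₀ˣh₀: take L = L₀·Dx.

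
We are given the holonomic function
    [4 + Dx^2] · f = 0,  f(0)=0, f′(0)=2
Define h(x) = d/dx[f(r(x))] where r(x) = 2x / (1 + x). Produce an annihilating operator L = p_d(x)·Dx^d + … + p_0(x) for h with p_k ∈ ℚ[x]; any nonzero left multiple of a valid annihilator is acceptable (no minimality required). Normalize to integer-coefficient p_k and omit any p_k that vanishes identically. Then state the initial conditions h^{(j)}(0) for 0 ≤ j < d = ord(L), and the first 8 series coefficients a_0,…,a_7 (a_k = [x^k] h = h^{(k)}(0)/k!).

L = (22 + 12·x + 6·x^2) + (6 + 18·x + 18·x^2 + 6·x^3)·Dx + (1 + 4·x + 6·x^2 + 4·x^3 + x^4)·Dx^2  (order 2).
h: a_k = 4, -8, -20, 112, -772/3, 360, -9844/45, -20128/45, …
ICs: h(0) = 4, h′(0) = -8.

f: a_k = 0, 2, 0, -4/3, 0, 4/15, 0, -8/315, …
L₀ from L_f via x↦r, Dx↦r'^{-1}Dx.
Differentiate: ansatz ord ≤ ord L₀ ⇒ L.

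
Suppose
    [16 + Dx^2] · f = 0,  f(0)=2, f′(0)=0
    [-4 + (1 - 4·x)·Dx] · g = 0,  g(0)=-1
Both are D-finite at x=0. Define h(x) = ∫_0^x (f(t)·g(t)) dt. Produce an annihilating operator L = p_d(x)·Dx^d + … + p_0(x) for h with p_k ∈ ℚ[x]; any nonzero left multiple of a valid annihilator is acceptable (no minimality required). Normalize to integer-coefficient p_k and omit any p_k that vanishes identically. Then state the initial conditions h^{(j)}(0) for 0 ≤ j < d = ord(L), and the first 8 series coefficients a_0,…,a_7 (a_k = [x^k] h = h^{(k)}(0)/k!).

L = (-16 + 64·x)·Dx + 8·Dx^2 + (-1 + 4·x)·Dx^3  (order 3).
h: a_k = 0, -2, -4, -16/3, -16, -832/15, -1664/9, -199168/315, …
ICs: h(0) = 0, h′(0) = -2, h′′(0) = -8.

f: a_k = 2, 0, -16, 0, 64/3, 0, -512/45, 0, …
g: a_k = -1, -4, -16, -64, -256, -1024, -4096, -16384, …
h₀=f·g: eliminate ⇒ L₀, order ≤ 2·1.
h=∫h₀ ⇒ L = L₀·Dx.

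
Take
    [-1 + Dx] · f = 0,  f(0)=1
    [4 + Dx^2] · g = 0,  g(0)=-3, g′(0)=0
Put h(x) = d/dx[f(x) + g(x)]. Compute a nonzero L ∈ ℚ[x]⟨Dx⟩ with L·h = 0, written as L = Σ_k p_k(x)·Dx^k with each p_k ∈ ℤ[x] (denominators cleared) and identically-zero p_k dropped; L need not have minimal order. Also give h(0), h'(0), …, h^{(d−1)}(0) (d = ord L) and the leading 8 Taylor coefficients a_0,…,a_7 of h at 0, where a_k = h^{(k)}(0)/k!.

L = 4 - 4·Dx + Dx^2 - Dx^3  (order 3).
h: a_k = 1, 13, 1/2, -47/6, 1/24, 193/120, 1/720, -767/5040, …
ICs: h(0) = 1, h′(0) = 13, h′′(0) = 1.

f: a_k = 1, 1, 1/2, 1/6, 1/24, 1/120, 1/720, 1/5040, …
g: a_k = -3, 0, 6, 0, -2, 0, 4/15, 0, …
h₀=f+g: left-lcm gives L₀, ord ≤ 3.
Differentiate: ansatz ord ≤ ord L₀ ⇒ L.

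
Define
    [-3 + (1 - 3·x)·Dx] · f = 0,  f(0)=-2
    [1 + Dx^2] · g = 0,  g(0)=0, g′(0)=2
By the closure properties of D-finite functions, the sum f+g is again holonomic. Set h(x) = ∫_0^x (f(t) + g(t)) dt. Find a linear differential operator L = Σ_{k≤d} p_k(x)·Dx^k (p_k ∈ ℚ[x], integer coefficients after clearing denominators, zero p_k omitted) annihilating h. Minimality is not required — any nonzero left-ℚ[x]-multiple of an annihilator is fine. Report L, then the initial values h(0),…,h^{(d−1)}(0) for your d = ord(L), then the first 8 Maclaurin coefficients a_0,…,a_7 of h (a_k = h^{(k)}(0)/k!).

f: a_k = -2, -6, -18, -54, -162, -486, -1458, -4374, …
g: a_k = 0, 2, 0, -1/3, 0, 1/60, 0, -1/2520, …
h₀=f+g: left-lcm gives L₀, ord ≤ 3.
h=∫h₀ ⇒ L = L₀·Dx.
L = (165 - 18·x + 27·x^2)·Dx + (-19 + 63·x - 27·x^2 + 27·x^3)·Dx^2 + (165 - 18·x + 27·x^2)·Dx^3 + (-19 + 63·x - 27·x^2 + 27·x^3)·Dx^4  (order 4).
h: a_k = 0, -2, -2, -6, -163/12, -162/5, -29159/360, -1458/7, …
ICs: h(0) = 0, h′(0) = -2, h′′(0) = -4, h′′′(0) = -36.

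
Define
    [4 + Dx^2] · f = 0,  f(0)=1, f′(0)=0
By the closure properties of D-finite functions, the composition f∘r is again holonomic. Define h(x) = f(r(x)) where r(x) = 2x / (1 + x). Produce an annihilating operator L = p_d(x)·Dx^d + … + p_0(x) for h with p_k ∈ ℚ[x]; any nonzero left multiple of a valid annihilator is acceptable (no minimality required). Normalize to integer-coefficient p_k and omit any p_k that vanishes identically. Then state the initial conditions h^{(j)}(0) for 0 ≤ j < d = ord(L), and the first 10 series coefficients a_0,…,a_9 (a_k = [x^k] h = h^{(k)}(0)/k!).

f: a_k = 1, 0, -2, 0, 2/3, 0, -4/45, 0, 2/315, 0, …
Change of var in L_f (x↦r) gives L₀.
L = 16 + (2 + 6·x + 6·x^2 + 2·x^3)·Dx + (1 + 4·x + 6·x^2 + 4·x^3 + x^4)·Dx^2  (order 2).
h: a_k = 1, 0, -8, 16, -40/3, -32/3, 2744/45, -656/5, 12568/63, -71744/315, …
ICs: h(0) = 1, h′(0) = 0.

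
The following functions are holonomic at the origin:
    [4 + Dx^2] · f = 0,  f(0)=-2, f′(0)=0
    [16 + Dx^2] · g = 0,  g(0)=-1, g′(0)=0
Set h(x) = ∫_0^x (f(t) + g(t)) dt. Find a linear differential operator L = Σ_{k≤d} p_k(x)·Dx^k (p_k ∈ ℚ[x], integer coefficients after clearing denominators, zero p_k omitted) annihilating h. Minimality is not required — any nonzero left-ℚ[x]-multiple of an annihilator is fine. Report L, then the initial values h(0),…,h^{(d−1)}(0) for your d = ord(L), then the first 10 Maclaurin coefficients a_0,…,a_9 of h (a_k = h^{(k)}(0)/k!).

L = 64·Dx + 20·Dx^3 + Dx^5  (order 5).
h: a_k = 0, -3, 0, 4, 0, -12/5, 0, 88/105, 0, -172/945, …
ICs: h(0) = 0, h′(0) = -3, h′′(0) = 0, h′′′(0) = 24, h′′′′(0) = 0.

f: a_k = -2, 0, 4, 0, -4/3, 0, 8/45, 0, -4/315, 0, …
g: a_k = -1, 0, 8, 0, -32/3, 0, 256/45, 0, -512/315, 0, …
L₀ := lclm(L_f,L_g); ord L₀ ≤ 2+2.
Integrate: L := L₀·Dx.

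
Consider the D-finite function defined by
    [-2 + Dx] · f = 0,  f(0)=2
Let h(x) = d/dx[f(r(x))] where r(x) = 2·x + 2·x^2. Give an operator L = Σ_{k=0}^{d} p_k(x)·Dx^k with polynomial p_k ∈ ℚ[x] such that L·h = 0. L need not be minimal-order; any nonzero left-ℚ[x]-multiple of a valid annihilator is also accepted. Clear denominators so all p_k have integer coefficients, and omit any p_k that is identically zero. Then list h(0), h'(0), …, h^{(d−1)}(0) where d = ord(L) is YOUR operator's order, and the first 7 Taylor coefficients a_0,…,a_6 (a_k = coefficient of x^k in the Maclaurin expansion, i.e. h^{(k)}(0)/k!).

L = (6 + 16·x + 16·x^2) + (-1 - 2·x)·Dx  (order 1).
h: a_k = 8, 48, 160, 1216/3, 832, 22144/15, 104192/45, …
ICs: h(0) = 8.

f: a_k = 2, 4, 4, 8/3, 4/3, 8/15, 8/45, …
f∘r: x↦r, Dx↦Dx/r' in L_f ⇒ L₀.
Differentiate: ansatz ord ≤ ord L₀ ⇒ L.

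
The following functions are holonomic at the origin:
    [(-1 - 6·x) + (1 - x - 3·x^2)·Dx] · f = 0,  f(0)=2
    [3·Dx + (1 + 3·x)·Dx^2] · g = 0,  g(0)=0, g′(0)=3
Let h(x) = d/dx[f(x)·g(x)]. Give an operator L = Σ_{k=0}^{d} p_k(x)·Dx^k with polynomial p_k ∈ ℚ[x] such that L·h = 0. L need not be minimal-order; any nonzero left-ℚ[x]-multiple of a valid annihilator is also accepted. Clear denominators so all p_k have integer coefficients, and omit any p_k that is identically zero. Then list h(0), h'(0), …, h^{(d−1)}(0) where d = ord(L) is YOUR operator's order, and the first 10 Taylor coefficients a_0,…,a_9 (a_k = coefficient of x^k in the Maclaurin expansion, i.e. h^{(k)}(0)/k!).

f: a_k = 2, 2, 8, 14, 38, 80, 194, 434, 1016, 2318, …
g: a_k = 0, 3, -9/2, 9, -81/4, 243/5, -243/2, 2187/7, -6561/8, 2187, …
Product ⇒ symmetric product L₀, ord ≤ 2.
Derive L from L₀ (diff closure).
L = (34 + 162·x + 324·x^2) + (1 + 29·x + 180·x^2 + 252·x^3)·Dx + (-1 - 6·x - 2·x^2 + 33·x^3 + 36·x^4)·Dx^2  (order 2).
h: a_k = 6, -6, 99, -66, 1797/2, -3384/5, 73581/10, -259698/35, 8315973/140, -79923, …
ICs: h(0) = 6, h′(0) = -6.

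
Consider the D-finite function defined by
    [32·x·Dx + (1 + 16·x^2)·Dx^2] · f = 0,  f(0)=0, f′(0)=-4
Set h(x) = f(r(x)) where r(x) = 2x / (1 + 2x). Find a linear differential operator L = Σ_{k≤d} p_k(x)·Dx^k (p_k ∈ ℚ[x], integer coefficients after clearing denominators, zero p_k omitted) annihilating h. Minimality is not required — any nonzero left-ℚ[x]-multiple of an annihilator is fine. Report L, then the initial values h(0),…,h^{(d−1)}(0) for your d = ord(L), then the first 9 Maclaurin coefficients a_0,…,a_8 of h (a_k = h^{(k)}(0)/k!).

f: a_k = 0, -4, 0, 64/3, 0, -1024/5, 0, 16384/7, 0, …
Substitute x→r, Dx→(1/r')Dx; clear ⇒ L₀.
L = (4 + 136·x)·Dx + (1 + 4·x + 68·x^2)·Dx^2  (order 2).
h: a_k = 0, -8, 16, 416/3, -960, -12928/5, 156416/3, -372224/7, -2472960, …
ICs: h(0) = 0, h′(0) = -8.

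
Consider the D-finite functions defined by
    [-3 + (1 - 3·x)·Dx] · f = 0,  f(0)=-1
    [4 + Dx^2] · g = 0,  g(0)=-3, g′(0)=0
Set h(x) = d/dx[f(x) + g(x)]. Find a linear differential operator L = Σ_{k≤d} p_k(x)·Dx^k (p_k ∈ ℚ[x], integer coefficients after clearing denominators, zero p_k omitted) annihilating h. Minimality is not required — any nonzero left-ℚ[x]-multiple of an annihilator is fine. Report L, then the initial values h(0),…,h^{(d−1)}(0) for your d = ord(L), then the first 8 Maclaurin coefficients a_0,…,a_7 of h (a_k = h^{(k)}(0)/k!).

f: a_k = -1, -3, -9, -27, -81, -243, -729, -2187, …
g: a_k = -3, 0, 6, 0, -2, 0, 4/15, 0, …
f+g: L₀ = lclm(L_f,L_g), ord ≤ 1+2.
Derive L from L₀ (diff closure).
L = (1344 - 288·x + 432·x^2) + (-116 + 396·x - 216·x^2 + 216·x^3)·Dx + (336 - 72·x + 108·x^2)·Dx^2 + (-29 + 99·x - 54·x^2 + 54·x^3)·Dx^3  (order 3).
h: a_k = -3, -6, -81, -332, -1215, -21862/5, -15309, -5511256/105, …
ICs: h(0) = -3, h′(0) = -6, h′′(0) = -162.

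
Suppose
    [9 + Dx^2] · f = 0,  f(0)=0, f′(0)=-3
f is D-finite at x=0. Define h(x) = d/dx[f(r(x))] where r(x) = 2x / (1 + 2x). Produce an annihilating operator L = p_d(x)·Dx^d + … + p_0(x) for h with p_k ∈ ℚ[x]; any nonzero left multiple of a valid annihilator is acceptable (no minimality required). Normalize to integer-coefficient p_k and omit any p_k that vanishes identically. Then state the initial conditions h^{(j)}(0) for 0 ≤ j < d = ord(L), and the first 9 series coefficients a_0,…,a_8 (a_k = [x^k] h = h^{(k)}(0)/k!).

L = (60 + 96·x + 96·x^2) + (12 + 72·x + 144·x^2 + 96·x^3)·Dx + (1 + 8·x + 24·x^2 + 32·x^3 + 16·x^4)·Dx^2  (order 2).
h: a_k = -6, 24, 36, -672, 3516, -12240, 154824/5, -242304/5, -1073196/35, …
ICs: h(0) = -6, h′(0) = 24.

f: a_k = 0, -3, 0, 9/2, 0, -81/40, 0, 243/560, 0, …
f∘r: x↦r, Dx↦Dx/r' in L_f ⇒ L₀.
h₀' ⇒ L via d/dx closure of L₀.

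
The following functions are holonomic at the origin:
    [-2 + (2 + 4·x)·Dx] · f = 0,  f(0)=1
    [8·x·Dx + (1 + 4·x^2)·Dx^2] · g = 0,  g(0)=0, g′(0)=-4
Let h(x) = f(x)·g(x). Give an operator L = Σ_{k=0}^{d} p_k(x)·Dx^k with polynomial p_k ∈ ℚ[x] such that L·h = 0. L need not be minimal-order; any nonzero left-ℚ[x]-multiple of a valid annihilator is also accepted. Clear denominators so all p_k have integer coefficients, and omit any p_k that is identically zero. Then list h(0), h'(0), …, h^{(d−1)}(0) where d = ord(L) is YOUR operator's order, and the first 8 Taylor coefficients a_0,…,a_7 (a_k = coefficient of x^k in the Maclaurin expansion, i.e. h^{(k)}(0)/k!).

L = (3 - 8·x - 4·x^2) + (-2 + 4·x + 24·x^2 + 16·x^3)·Dx + (1 + 4·x + 8·x^2 + 16·x^3 + 16·x^4)·Dx^2  (order 2).
h: a_k = 0, -4, -4, 22/3, 10/3, -389/30, -409/30, 18853/420, …
ICs: h(0) = 0, h′(0) = -4.

f: a_k = 1, 1, -1/2, 1/2, -5/8, 7/8, -21/16, 33/16, …
g: a_k = 0, -4, 0, 16/3, 0, -64/5, 0, 256/7, …
Sym-product of L_f,L_g gives L₀ (≤ ord 2).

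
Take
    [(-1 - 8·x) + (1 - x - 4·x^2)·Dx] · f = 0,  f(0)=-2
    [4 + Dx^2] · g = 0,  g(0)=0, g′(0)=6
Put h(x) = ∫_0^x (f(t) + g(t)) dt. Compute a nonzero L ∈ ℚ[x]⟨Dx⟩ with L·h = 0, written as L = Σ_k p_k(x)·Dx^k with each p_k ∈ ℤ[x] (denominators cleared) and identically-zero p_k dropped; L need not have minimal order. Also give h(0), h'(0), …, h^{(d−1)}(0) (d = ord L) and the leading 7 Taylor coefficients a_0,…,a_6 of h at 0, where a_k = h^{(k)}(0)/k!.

f: a_k = -2, -2, -10, -18, -58, -130, -362, …
g: a_k = 0, 6, 0, -4, 0, 4/5, 0, …
h₀=f+g: left-lcm gives L₀, ord ≤ 3.
h=∫₀ˣh₀: take L = L₀·Dx.
L = (116 + 1008·x + 968·x^2 + 2688·x^3 + 640·x^4 + 1024·x^5)·Dx + (-28 - 4·x + 8·x^2 + 200·x^3 + 480·x^4 + 384·x^5 + 512·x^6)·Dx^2 + (29 + 252·x + 242·x^2 + 672·x^3 + 160·x^4 + 256·x^5)·Dx^3 + (-7 - x + 2·x^2 + 50·x^3 + 120·x^4 + 96·x^5 + 128·x^6)·Dx^4  (order 4).
h: a_k = 0, -2, 2, -10/3, -11/2, -58/5, -323/15, …
ICs: h(0) = 0, h′(0) = -2, h′′(0) = 4, h′′′(0) = -20.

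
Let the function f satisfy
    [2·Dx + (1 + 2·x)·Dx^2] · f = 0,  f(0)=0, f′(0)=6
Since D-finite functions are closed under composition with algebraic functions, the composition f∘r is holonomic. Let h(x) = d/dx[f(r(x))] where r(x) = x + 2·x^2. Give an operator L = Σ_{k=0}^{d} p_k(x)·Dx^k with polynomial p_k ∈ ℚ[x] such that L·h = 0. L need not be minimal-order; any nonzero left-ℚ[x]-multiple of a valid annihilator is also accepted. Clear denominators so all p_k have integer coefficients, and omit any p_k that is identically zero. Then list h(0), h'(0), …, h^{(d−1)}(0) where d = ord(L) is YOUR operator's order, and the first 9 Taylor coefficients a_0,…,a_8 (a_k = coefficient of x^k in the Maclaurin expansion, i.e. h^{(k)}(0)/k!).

f: a_k = 0, 6, -6, 8, -12, 96/5, -32, 384/7, -96, …
f∘r: x↦r, Dx↦Dx/r' in L_f ⇒ L₀.
Differentiate: ansatz ord ≤ ord L₀ ⇒ L.
L = (-2 + 8·x + 16·x^2) + (1 + 6·x + 12·x^2 + 16·x^3)·Dx  (order 1).
h: a_k = 6, 12, -48, 48, 96, -384, 384, 768, -3072, …
ICs: h(0) = 6.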